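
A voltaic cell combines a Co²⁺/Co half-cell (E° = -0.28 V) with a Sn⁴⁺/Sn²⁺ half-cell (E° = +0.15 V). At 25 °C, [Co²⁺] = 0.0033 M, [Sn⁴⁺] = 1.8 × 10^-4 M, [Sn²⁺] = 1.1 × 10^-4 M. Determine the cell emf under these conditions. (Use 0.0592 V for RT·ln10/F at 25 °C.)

0.510 V

The Sn⁴⁺/Sn²⁺ couple has the higher reduction potential and acts as the cathode, so E°_cell = +0.15 − (-0.28) = 0.43 V.
Balancing electrons gives n = 2; the reaction quotient is Q = [Co²⁺]·[Sn²⁺]/[Sn⁴⁺] = 0.00202.
At 25 °C, E = E° − (0.0592/n) log Q = 0.43 − (0.0592/2)(-2.695) = 0.430 + 0.080 = 0.510 V.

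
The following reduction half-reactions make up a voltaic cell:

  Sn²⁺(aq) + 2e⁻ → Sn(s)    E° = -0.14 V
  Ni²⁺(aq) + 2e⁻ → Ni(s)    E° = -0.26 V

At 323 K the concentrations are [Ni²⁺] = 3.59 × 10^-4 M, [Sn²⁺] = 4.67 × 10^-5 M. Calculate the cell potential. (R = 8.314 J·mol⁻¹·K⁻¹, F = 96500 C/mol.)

The Sn²⁺/Sn couple has the higher reduction potential and acts as the cathode, so E°_cell = -0.14 − (-0.26) = 0.12 V.
Balancing electrons gives n = 2; the reaction quotient is Q = [Ni²⁺]/[Sn²⁺] = 7.69.
E = E° − (RT/nF) ln Q = 0.12 − (8.314×323)/(2×96500) × (2.040) = 0.120 − 0.028 = 0.092 V.

0.092 V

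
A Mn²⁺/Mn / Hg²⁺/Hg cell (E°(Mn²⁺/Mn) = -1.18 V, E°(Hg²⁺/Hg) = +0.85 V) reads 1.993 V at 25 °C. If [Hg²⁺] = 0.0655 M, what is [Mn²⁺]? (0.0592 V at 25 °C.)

1.2 M

From the Nernst equation, log Q = n(E° − E)/0.0592 = 2(2.03 − 1.993)/0.0592 = 1.250, so Q = 17.8.
With Q = [Mn²⁺]/[Hg²⁺] and the known concentrations, [Mn²⁺] in the numerator gives [Mn²⁺] = 1.2 M.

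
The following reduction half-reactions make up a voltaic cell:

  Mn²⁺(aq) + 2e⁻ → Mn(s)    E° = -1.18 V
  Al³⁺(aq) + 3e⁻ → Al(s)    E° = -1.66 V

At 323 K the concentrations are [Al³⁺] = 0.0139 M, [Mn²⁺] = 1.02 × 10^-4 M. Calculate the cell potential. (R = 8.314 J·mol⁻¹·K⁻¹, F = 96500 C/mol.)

The Mn²⁺/Mn couple has the higher reduction potential and acts as the cathode, so E°_cell = -1.18 − (-1.66) = 0.48 V.
Balancing electrons gives n = 6; the reaction quotient is Q = [Al³⁺]^2/[Mn²⁺]^3 = 1.82 × 10^8.
E = E° − (RT/nF) ln Q = 0.48 − (8.314×323)/(6×96500) × (19.020) = 0.480 − 0.088 = 0.392 V.

0.392 V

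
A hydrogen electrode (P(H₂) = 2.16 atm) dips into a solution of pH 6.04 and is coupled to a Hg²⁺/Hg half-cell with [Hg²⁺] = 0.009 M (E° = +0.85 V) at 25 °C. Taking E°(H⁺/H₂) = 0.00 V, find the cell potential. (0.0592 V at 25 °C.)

The Hg²⁺/Hg couple is the cathode, so E°_cell = 0.85 V; n = 2.
[H⁺] = 10^(−6.04) = 9.1 × 10^-7 M, and Q = [H⁺]^2 / ([Hg²⁺]·P(H₂)) = 4.28 × 10^-11.
E = E° − (0.0592/2) log Q = 0.85 − (0.0592/2)(-10.369) = 1.157 V.

1.16 V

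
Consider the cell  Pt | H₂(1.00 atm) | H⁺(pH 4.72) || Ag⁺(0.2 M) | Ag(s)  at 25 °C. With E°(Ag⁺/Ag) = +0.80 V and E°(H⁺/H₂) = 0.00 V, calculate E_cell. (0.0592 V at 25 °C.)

1.04 V

The Ag⁺/Ag couple is the cathode, so E°_cell = 0.80 V; n = 2.
[H⁺] = 10^(−4.72) = 1.9 × 10^-5 M, and Q = [H⁺]^2 / ([Ag⁺]^2·P(H₂)) = 9.08 × 10^-9.
E = E° − (0.0592/2) log Q = 0.80 − (0.0592/2)(-8.042) = 1.038 V.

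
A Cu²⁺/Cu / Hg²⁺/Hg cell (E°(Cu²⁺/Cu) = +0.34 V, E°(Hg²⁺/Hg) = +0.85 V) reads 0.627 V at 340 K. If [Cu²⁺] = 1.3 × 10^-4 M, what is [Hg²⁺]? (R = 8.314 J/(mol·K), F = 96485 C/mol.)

0.38 M

From the Nernst equation, ln Q = nF(E° − E)/RT = 2×96485×(0.51 − 0.627)/(8.314×340) = -7.987, so Q = 3.4 × 10^-4.
With Q = [Cu²⁺]/[Hg²⁺] and the known concentrations, [Hg²⁺] in the denominator gives [Hg²⁺] = 0.38 M.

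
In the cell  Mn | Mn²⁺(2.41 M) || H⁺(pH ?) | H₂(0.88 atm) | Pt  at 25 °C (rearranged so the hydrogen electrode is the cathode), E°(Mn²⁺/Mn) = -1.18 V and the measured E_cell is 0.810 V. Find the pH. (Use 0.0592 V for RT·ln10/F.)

pH = 6.09

E°_cell = 1.18 V and n = 2.
log Q = n(E° − E)/0.0592 = 2×(1.18 − 0.810)/0.0592 = 12.500.
With Q = [Mn²⁺]·P(H₂) / [H⁺]^2, solving for [H⁺] gives log[H⁺] = -6.087, so pH = 6.09.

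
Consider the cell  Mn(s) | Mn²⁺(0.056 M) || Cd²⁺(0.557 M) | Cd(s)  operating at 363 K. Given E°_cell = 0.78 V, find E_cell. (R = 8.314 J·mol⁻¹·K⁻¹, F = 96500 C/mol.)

0.816 V

Balancing electrons gives n = 2; the reaction quotient is Q = [Mn²⁺]/[Cd²⁺] = 0.101.
E = E° − (RT/nF) ln Q = 0.78 − (8.314×363)/(2×96500) × (-2.297) = 0.780 + 0.036 = 0.816 V.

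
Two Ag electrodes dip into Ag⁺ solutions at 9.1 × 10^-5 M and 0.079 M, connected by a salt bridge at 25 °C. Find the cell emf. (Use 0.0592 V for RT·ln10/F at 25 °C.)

Both half-cells are Ag⁺/Ag, so E°_cell = 0. The concentrated side is the cathode; the cell reaction moves Ag⁺ from high to low concentration with n = 1.
Q = [Ag⁺]_dilute/[Ag⁺]_conc = 9.1 × 10^-5/0.079 = 0.00115.
E = 0 − (0.0592/1) log Q = −(0.0592/1)(-2.939) = 0.1740 V.

0.17 V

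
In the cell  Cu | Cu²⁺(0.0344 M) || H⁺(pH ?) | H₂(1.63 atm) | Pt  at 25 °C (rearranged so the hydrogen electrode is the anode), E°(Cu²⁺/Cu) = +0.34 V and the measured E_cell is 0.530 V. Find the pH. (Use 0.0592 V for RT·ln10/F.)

pH = 3.84

E°_cell = 0.34 V and n = 2.
log Q = n(E° − E)/0.0592 = 2×(0.34 − 0.530)/0.0592 = -6.419.
With Q = [H⁺]^2 / ([Cu²⁺]·P(H₂)), solving for [H⁺] gives log[H⁺] = -3.835, so pH = 3.84.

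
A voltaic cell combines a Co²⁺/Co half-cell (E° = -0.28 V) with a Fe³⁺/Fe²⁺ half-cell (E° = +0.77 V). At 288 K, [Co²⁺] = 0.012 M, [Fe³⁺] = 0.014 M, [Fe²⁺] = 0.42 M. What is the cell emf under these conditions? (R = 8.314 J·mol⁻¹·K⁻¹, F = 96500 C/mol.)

The Fe³⁺/Fe²⁺ couple has the higher reduction potential and acts as the cathode, so E°_cell = +0.77 − (-0.28) = 1.05 V.
Balancing electrons gives n = 2; the reaction quotient is Q = [Co²⁺]·[Fe²⁺]^2/[Fe³⁺]^2 = 10.8.
E = E° − (RT/nF) ln Q = 1.05 − (8.314×288)/(2×96500) × (2.380) = 1.050 − 0.030 = 1.020 V.

1.02 V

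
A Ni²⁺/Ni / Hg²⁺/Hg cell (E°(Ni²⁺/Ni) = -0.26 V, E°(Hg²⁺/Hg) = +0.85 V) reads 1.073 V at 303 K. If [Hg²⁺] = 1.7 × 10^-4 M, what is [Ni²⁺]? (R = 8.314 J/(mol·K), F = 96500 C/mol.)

0.0029 M

From the Nernst equation, ln Q = nF(E° − E)/RT = 2×96500×(1.11 − 1.073)/(8.314×303) = 2.835, so Q = 17.0.
With Q = [Ni²⁺]/[Hg²⁺] and the known concentrations, [Ni²⁺] in the numerator gives [Ni²⁺] = 0.0029 M.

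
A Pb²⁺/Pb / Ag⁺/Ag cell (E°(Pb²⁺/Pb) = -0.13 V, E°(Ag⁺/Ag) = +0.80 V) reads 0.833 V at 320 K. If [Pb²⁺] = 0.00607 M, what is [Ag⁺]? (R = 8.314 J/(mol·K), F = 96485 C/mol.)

0.0023 M

From the Nernst equation, ln Q = nF(E° − E)/RT = 2×96485×(0.93 − 0.833)/(8.314×320) = 7.036, so Q = 1140.
With Q = [Pb²⁺]/[Ag⁺]^2 and the known concentrations, [Ag⁺]^2 in the denominator gives [Ag⁺] = 0.0023 M.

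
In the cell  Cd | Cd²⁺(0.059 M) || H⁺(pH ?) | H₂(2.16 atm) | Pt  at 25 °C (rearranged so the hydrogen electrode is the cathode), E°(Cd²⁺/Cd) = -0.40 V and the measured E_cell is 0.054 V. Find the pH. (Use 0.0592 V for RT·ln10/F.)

pH = 6.29

E°_cell = 0.40 V and n = 2.
log Q = n(E° − E)/0.0592 = 2×(0.40 − 0.054)/0.0592 = 11.689.
With Q = [Cd²⁺]·P(H₂) / [H⁺]^2, solving for [H⁺] gives log[H⁺] = -6.292, so pH = 6.29.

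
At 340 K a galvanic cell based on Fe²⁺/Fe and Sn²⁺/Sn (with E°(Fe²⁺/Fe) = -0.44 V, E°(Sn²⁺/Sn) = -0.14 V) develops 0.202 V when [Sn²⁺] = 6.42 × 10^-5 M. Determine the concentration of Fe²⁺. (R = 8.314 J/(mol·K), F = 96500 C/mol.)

0.052 M

From the Nernst equation, ln Q = nF(E° − E)/RT = 2×96500×(0.30 − 0.202)/(8.314×340) = 6.691, so Q = 805.
With Q = [Fe²⁺]/[Sn²⁺] and the known concentrations, [Fe²⁺] in the numerator gives [Fe²⁺] = 0.052 M.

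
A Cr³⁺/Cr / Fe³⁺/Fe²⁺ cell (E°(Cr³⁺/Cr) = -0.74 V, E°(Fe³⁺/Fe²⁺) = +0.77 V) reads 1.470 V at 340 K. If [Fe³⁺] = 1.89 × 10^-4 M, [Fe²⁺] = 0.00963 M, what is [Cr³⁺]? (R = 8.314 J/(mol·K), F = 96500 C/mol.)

From the Nernst equation, ln Q = nF(E° − E)/RT = 3×96500×(1.51 − 1.470)/(8.314×340) = 4.097, so Q = 60.1.
With Q = [Cr³⁺]·[Fe²⁺]^3/[Fe³⁺]^3 and the known concentrations, [Cr³⁺] in the numerator gives [Cr³⁺] = 4.5 × 10^-4 M.

4.5 × 10^-4 M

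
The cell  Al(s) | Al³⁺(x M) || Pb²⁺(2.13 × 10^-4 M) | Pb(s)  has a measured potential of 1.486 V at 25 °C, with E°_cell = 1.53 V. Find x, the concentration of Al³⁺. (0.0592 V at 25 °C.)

5.3 × 10^-4 M

From the Nernst equation, log Q = n(E° − E)/0.0592 = 6(1.53 − 1.486)/0.0592 = 4.459, so Q = 2.88 × 10^4.
With Q = [Al³⁺]^2/[Pb²⁺]^3 and the known concentrations, [Al³⁺]^2 in the numerator gives [Al³⁺] = 5.3 × 10^-4 M.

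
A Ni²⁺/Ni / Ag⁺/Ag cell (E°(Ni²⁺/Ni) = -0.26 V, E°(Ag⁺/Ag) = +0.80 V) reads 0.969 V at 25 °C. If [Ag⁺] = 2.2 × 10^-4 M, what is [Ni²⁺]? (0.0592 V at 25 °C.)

From the Nernst equation, log Q = n(E° − E)/0.0592 = 2(1.06 − 0.969)/0.0592 = 3.074, so Q = 1190.
With Q = [Ni²⁺]/[Ag⁺]^2 and the known concentrations, [Ni²⁺] in the numerator gives [Ni²⁺] = 5.7 × 10^-5 M.

5.7 × 10^-5 M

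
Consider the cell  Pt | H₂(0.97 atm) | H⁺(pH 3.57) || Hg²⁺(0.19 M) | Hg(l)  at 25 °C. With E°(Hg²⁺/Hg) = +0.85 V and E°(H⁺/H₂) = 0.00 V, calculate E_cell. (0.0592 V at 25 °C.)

The Hg²⁺/Hg couple is the cathode, so E°_cell = 0.85 V; n = 2.
[H⁺] = 10^(−3.57) = 2.7 × 10^-4 M, and Q = [H⁺]^2 / ([Hg²⁺]·P(H₂)) = 3.93 × 10^-7.
E = E° − (0.0592/2) log Q = 0.85 − (0.0592/2)(-6.406) = 1.040 V.

1.04 V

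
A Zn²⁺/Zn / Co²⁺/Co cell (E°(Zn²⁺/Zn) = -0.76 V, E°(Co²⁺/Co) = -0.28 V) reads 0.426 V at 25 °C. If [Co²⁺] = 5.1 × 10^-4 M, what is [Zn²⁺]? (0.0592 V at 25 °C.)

0.034 M

From the Nernst equation, log Q = n(E° − E)/0.0592 = 2(0.48 − 0.426)/0.0592 = 1.824, so Q = 66.7.
With Q = [Zn²⁺]/[Co²⁺] and the known concentrations, [Zn²⁺] in the numerator gives [Zn²⁺] = 0.034 M.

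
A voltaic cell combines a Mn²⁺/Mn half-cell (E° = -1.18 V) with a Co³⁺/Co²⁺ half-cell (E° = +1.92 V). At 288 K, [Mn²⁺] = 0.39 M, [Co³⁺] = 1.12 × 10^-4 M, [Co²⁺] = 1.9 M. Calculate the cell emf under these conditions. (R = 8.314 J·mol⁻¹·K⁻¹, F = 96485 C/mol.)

2.87 V

The Co³⁺/Co²⁺ couple has the higher reduction potential and acts as the cathode, so E°_cell = +1.92 − (-1.18) = 3.10 V.
Balancing electrons gives n = 2; the reaction quotient is Q = [Mn²⁺]·[Co²⁺]^2/[Co³⁺]^2 = 1.12 × 10^8.
E = E° − (RT/nF) ln Q = 3.10 − (8.314×288)/(2×96485) × (18.536) = 3.100 − 0.230 = 2.870 V.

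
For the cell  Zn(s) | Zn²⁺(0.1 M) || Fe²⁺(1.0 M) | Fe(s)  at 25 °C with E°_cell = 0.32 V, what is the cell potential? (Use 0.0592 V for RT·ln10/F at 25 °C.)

0.350 V

Balancing electrons gives n = 2; the reaction quotient is Q = [Zn²⁺]/[Fe²⁺] = 0.100.
At 25 °C, E = E° − (0.0592/n) log Q = 0.32 − (0.0592/2)(-1.000) = 0.320 + 0.030 = 0.350 V.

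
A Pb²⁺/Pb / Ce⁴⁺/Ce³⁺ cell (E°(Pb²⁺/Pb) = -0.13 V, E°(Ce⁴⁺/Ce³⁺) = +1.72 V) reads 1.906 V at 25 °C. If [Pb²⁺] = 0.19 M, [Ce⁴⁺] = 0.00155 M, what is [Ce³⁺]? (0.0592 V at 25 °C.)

From the Nernst equation, log Q = n(E° − E)/0.0592 = 2(1.85 − 1.906)/0.0592 = -1.892, so Q = 0.0128.
With Q = [Pb²⁺]·[Ce³⁺]^2/[Ce⁴⁺]^2 and the known concentrations, [Ce³⁺]^2 in the numerator gives [Ce³⁺] = 4 × 10^-4 M.

4 × 10^-4 M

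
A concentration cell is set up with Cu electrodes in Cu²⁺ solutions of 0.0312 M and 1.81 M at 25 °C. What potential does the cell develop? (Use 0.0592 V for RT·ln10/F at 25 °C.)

0.052 V

Both half-cells are Cu²⁺/Cu, so E°_cell = 0. The concentrated side is the cathode; the cell reaction moves Cu²⁺ from high to low concentration with n = 2.
Q = [Cu²⁺]_dilute/[Cu²⁺]_conc = 0.0312/1.81 = 0.0172.
E = 0 − (0.0592/2) log Q = −(0.0592/2)(-1.764) = 0.0522 V.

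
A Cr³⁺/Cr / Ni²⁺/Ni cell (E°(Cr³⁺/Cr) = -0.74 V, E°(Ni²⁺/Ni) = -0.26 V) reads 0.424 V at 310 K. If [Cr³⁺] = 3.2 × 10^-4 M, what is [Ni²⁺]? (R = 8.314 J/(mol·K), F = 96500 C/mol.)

7.1 × 10^-5 M

From the Nernst equation, ln Q = nF(E° − E)/RT = 6×96500×(0.48 − 0.424)/(8.314×310) = 12.580, so Q = 2.91 × 10^5.
With Q = [Cr³⁺]^2/[Ni²⁺]^3 and the known concentrations, [Ni²⁺]^3 in the denominator gives [Ni²⁺] = 7.1 × 10^-5 M.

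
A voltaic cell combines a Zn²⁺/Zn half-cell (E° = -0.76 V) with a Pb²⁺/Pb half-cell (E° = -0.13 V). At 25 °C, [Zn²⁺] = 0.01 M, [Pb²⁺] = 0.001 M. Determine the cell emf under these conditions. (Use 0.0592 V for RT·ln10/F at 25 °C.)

The Pb²⁺/Pb couple has the higher reduction potential and acts as the cathode, so E°_cell = -0.13 − (-0.76) = 0.63 V.
Balancing electrons gives n = 2; the reaction quotient is Q = [Zn²⁺]/[Pb²⁺] = 10.0.
At 25 °C, E = E° − (0.0592/n) log Q = 0.63 − (0.0592/2)(1.000) = 0.630 − 0.030 = 0.600 V.

0.600 V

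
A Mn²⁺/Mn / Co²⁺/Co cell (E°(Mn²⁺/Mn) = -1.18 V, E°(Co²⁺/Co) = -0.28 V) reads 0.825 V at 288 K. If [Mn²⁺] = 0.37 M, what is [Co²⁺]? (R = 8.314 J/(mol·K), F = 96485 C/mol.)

8.8 × 10^-4 M

From the Nernst equation, ln Q = nF(E° − E)/RT = 2×96485×(0.90 − 0.825)/(8.314×288) = 6.044, so Q = 422.
With Q = [Mn²⁺]/[Co²⁺] and the known concentrations, [Co²⁺] in the denominator gives [Co²⁺] = 8.8 × 10^-4 M.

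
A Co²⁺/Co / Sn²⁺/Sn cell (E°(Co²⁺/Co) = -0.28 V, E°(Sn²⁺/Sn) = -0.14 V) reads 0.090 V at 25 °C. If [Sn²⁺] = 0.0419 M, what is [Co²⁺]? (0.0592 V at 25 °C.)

From the Nernst equation, log Q = n(E° − E)/0.0592 = 2(0.14 − 0.090)/0.0592 = 1.689, so Q = 48.9.
With Q = [Co²⁺]/[Sn²⁺] and the known concentrations, [Co²⁺] in the numerator gives [Co²⁺] = 2.0 M.

2.0 M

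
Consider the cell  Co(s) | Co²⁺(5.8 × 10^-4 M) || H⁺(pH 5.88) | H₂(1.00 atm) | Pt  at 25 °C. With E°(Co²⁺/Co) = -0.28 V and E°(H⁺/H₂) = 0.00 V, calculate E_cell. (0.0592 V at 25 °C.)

0.028 V

The hydrogen couple is the cathode, so E°_cell = 0.28 V; n = 2.
[H⁺] = 10^(−5.88) = 1.3 × 10^-6 M, and Q = [Co²⁺]·P(H₂) / [H⁺]^2 = 3.34 × 10^8.
E = E° − (0.0592/2) log Q = 0.28 − (0.0592/2)(8.523) = 0.028 V.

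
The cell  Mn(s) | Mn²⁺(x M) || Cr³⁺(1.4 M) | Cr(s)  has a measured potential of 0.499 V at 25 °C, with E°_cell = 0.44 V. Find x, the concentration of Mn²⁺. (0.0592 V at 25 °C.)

From the Nernst equation, log Q = n(E° − E)/0.0592 = 6(0.44 − 0.499)/0.0592 = -5.980, so Q = 1.05 × 10^-6.
With Q = [Mn²⁺]^3/[Cr³⁺]^2 and the known concentrations, [Mn²⁺]^3 in the numerator gives [Mn²⁺] = 0.013 M.

0.013 M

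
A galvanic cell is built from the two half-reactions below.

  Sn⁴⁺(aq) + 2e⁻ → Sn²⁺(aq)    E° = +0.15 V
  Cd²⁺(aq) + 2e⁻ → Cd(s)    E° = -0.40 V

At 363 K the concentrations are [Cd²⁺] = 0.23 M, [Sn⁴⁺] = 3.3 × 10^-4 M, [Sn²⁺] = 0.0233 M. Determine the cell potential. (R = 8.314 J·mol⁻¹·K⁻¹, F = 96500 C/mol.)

0.506 V

The Sn⁴⁺/Sn²⁺ couple has the higher reduction potential and acts as the cathode, so E°_cell = +0.15 − (-0.40) = 0.55 V.
Balancing electrons gives n = 2; the reaction quotient is Q = [Cd²⁺]·[Sn²⁺]/[Sn⁴⁺] = 16.2.
E = E° − (RT/nF) ln Q = 0.55 − (8.314×363)/(2×96500) × (2.787) = 0.550 − 0.044 = 0.506 V.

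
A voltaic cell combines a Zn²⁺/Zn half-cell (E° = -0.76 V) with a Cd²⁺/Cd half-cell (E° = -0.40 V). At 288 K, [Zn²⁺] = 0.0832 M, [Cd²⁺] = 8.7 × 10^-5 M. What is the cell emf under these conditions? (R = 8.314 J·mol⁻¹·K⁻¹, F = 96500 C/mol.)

0.275 V

The Cd²⁺/Cd couple has the higher reduction potential and acts as the cathode, so E°_cell = -0.40 − (-0.76) = 0.36 V.
Balancing electrons gives n = 2; the reaction quotient is Q = [Zn²⁺]/[Cd²⁺] = 956.
E = E° − (RT/nF) ln Q = 0.36 − (8.314×288)/(2×96500) × (6.863) = 0.360 − 0.085 = 0.275 V.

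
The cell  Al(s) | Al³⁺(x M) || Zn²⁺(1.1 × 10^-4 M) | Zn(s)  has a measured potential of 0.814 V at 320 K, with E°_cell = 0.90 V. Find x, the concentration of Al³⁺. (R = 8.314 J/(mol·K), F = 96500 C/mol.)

From the Nernst equation, ln Q = nF(E° − E)/RT = 6×96500×(0.90 − 0.814)/(8.314×320) = 18.716, so Q = 1.34 × 10^8.
With Q = [Al³⁺]^2/[Zn²⁺]^3 and the known concentrations, [Al³⁺]^2 in the numerator gives [Al³⁺] = 0.013 M.

0.013 M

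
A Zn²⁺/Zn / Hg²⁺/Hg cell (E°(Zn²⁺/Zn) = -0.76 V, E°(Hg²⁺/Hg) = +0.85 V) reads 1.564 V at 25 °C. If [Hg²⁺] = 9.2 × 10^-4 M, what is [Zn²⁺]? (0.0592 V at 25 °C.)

From the Nernst equation, log Q = n(E° − E)/0.0592 = 2(1.61 − 1.564)/0.0592 = 1.554, so Q = 35.8.
With Q = [Zn²⁺]/[Hg²⁺] and the known concentrations, [Zn²⁺] in the numerator gives [Zn²⁺] = 0.033 M.

0.033 M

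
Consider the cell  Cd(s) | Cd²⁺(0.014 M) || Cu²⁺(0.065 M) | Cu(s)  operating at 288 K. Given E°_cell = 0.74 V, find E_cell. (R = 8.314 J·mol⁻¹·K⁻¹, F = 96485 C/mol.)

Balancing electrons gives n = 2; the reaction quotient is Q = [Cd²⁺]/[Cu²⁺] = 0.215.
E = E° − (RT/nF) ln Q = 0.74 − (8.314×288)/(2×96485) × (-1.535) = 0.740 + 0.019 = 0.759 V.

0.759 V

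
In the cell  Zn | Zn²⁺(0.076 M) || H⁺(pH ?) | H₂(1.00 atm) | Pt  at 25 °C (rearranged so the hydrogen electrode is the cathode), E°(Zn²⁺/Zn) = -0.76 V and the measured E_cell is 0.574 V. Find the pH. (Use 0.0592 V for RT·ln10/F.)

E°_cell = 0.76 V and n = 2.
log Q = n(E° − E)/0.0592 = 2×(0.76 − 0.574)/0.0592 = 6.284.
With Q = [Zn²⁺]·P(H₂) / [H⁺]^2, solving for [H⁺] gives log[H⁺] = -3.701, so pH = 3.70.

pH = 3.70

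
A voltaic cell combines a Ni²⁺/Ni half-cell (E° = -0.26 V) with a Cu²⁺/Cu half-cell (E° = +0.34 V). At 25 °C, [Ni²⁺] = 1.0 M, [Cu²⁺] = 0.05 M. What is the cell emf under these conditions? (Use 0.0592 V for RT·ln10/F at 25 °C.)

0.561 V

The Cu²⁺/Cu couple has the higher reduction potential and acts as the cathode, so E°_cell = +0.34 − (-0.26) = 0.60 V.
Balancing electrons gives n = 2; the reaction quotient is Q = [Ni²⁺]/[Cu²⁺] = 20.0.
At 25 °C, E = E° − (0.0592/n) log Q = 0.60 − (0.0592/2)(1.301) = 0.600 − 0.039 = 0.561 V.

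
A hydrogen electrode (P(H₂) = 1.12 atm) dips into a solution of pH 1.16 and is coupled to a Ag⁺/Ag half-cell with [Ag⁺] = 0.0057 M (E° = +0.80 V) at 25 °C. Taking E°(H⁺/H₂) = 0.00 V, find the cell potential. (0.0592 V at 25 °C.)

0.74 V

The Ag⁺/Ag couple is the cathode, so E°_cell = 0.80 V; n = 2.
[H⁺] = 10^(−1.16) = 0.069 M, and Q = [H⁺]^2 / ([Ag⁺]^2·P(H₂)) = 132.
E = E° − (0.0592/2) log Q = 0.80 − (0.0592/2)(2.119) = 0.737 V.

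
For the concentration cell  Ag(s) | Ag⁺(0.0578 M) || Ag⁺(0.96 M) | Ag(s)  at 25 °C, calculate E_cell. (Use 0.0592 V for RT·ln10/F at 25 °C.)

0.072 V

Both half-cells are Ag⁺/Ag, so E°_cell = 0. The concentrated side is the cathode; the cell reaction moves Ag⁺ from high to low concentration with n = 1.
Q = [Ag⁺]_dilute/[Ag⁺]_conc = 0.0578/0.96 = 0.0602.
E = 0 − (0.0592/1) log Q = −(0.0592/1)(-1.220) = 0.0722 V.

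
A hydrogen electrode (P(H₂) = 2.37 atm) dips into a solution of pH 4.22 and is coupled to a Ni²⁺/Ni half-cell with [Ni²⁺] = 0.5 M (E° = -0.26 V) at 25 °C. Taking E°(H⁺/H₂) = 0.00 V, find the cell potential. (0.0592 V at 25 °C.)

0.008 V

The hydrogen couple is the cathode, so E°_cell = 0.26 V; n = 2.
[H⁺] = 10^(−4.22) = 6 × 10^-5 M, and Q = [Ni²⁺]·P(H₂) / [H⁺]^2 = 3.26 × 10^8.
E = E° − (0.0592/2) log Q = 0.26 − (0.0592/2)(8.514) = 0.008 V.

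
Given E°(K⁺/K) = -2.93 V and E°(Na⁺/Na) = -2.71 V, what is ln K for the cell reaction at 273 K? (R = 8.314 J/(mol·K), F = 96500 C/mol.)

E°_cell = -2.71 − (-2.93) = 0.22 V, with n = 1 electron transferred.
At equilibrium E = 0, so the Nernst equation gives ln K = nFE°/RT = (1)(96500)(0.22)/((8.314)(273)) = 9.35.

ln K = 9.4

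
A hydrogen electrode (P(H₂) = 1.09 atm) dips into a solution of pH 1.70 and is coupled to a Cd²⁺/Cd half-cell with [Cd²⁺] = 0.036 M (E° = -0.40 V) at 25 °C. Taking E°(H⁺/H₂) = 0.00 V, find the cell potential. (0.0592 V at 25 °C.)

The hydrogen couple is the cathode, so E°_cell = 0.40 V; n = 2.
[H⁺] = 10^(−1.70) = 0.020 M, and Q = [Cd²⁺]·P(H₂) / [H⁺]^2 = 98.6.
E = E° − (0.0592/2) log Q = 0.40 − (0.0592/2)(1.994) = 0.341 V.

0.34 V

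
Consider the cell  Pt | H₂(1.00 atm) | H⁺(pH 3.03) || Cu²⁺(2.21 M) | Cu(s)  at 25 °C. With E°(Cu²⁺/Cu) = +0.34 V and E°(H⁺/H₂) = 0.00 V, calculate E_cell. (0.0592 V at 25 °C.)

0.53 V

The Cu²⁺/Cu couple is the cathode, so E°_cell = 0.34 V; n = 2.
[H⁺] = 10^(−3.03) = 9.3 × 10^-4 M, and Q = [H⁺]^2 / ([Cu²⁺]·P(H₂)) = 3.94 × 10^-7.
E = E° − (0.0592/2) log Q = 0.34 − (0.0592/2)(-6.404) = 0.530 V.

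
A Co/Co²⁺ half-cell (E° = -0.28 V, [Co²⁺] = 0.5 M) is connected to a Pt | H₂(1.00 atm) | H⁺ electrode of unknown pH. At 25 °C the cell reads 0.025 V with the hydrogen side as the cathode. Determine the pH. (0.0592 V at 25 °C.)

E°_cell = 0.28 V and n = 2.
log Q = n(E° − E)/0.0592 = 2×(0.28 − 0.025)/0.0592 = 8.615.
With Q = [Co²⁺]·P(H₂) / [H⁺]^2, solving for [H⁺] gives log[H⁺] = -4.458, so pH = 4.46.

pH = 4.46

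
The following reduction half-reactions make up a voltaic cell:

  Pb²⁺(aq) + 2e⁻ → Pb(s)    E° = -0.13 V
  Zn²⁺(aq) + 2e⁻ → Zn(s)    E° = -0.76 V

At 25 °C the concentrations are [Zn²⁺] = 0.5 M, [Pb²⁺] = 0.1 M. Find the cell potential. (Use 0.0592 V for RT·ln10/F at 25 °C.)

The Pb²⁺/Pb couple has the higher reduction potential and acts as the cathode, so E°_cell = -0.13 − (-0.76) = 0.63 V.
Balancing electrons gives n = 2; the reaction quotient is Q = [Zn²⁺]/[Pb²⁺] = 5.00.
At 25 °C, E = E° − (0.0592/n) log Q = 0.63 − (0.0592/2)(0.699) = 0.630 − 0.021 = 0.609 V.

0.609 V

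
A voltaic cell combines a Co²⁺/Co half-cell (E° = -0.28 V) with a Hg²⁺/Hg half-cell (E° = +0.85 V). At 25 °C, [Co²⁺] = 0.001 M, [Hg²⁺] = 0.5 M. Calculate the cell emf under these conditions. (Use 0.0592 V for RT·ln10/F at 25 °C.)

1.21 V

The Hg²⁺/Hg couple has the higher reduction potential and acts as the cathode, so E°_cell = +0.85 − (-0.28) = 1.13 V.
Balancing electrons gives n = 2; the reaction quotient is Q = [Co²⁺]/[Hg²⁺] = 0.00200.
At 25 °C, E = E° − (0.0592/n) log Q = 1.13 − (0.0592/2)(-2.699) = 1.130 + 0.080 = 1.210 V.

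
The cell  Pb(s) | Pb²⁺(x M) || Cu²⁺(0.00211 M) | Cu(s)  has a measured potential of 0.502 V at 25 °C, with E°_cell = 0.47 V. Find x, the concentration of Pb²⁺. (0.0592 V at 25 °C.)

From the Nernst equation, log Q = n(E° − E)/0.0592 = 2(0.47 − 0.502)/0.0592 = -1.081, so Q = 0.0830.
With Q = [Pb²⁺]/[Cu²⁺] and the known concentrations, [Pb²⁺] in the numerator gives [Pb²⁺] = 1.8 × 10^-4 M.

1.8 × 10^-4 M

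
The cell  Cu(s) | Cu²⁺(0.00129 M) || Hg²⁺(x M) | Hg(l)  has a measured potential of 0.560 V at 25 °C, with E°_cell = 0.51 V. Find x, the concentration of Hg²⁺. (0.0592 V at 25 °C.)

From the Nernst equation, log Q = n(E° − E)/0.0592 = 2(0.51 − 0.560)/0.0592 = -1.689, so Q = 0.0205.
With Q = [Cu²⁺]/[Hg²⁺] and the known concentrations, [Hg²⁺] in the denominator gives [Hg²⁺] = 0.063 M.

0.063 M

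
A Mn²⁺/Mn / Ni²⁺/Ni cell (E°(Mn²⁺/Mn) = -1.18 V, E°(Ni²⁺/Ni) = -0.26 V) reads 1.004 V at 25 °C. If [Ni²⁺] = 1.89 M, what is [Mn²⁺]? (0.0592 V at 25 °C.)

From the Nernst equation, log Q = n(E° − E)/0.0592 = 2(0.92 − 1.004)/0.0592 = -2.838, so Q = 0.00145.
With Q = [Mn²⁺]/[Ni²⁺] and the known concentrations, [Mn²⁺] in the numerator gives [Mn²⁺] = 0.0027 M.

0.0027 M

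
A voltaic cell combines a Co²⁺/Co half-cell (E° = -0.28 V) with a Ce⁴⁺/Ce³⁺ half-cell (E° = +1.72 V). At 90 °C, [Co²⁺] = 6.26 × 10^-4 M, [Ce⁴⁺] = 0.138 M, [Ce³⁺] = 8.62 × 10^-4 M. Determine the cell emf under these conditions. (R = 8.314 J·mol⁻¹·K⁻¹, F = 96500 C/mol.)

2.27 V

The Ce⁴⁺/Ce³⁺ couple has the higher reduction potential and acts as the cathode, so E°_cell = +1.72 − (-0.28) = 2.00 V.
Balancing electrons gives n = 2; the reaction quotient is Q = [Co²⁺]·[Ce³⁺]^2/[Ce⁴⁺]^2 = 2.44 × 10^-8.
E = E° − (RT/nF) ln Q = 2.00 − (8.314×363)/(2×96500) × (-17.528) = 2.000 + 0.274 = 2.274 V.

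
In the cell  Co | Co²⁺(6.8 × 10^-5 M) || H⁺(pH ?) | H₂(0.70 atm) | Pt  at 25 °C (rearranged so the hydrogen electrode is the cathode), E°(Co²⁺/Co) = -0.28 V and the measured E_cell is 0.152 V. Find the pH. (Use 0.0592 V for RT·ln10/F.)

E°_cell = 0.28 V and n = 2.
log Q = n(E° − E)/0.0592 = 2×(0.28 − 0.152)/0.0592 = 4.324.
With Q = [Co²⁺]·P(H₂) / [H⁺]^2, solving for [H⁺] gives log[H⁺] = -4.323, so pH = 4.32.

pH = 4.32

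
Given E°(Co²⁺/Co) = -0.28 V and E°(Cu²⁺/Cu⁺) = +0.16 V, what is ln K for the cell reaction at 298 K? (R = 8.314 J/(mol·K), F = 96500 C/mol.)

ln K = 34.3

E°_cell = +0.16 − (-0.28) = 0.44 V, with n = 2 electrons transferred.
At equilibrium E = 0, so the Nernst equation gives ln K = nFE°/RT = (2)(96500)(0.44)/((8.314)(298)) = 34.28.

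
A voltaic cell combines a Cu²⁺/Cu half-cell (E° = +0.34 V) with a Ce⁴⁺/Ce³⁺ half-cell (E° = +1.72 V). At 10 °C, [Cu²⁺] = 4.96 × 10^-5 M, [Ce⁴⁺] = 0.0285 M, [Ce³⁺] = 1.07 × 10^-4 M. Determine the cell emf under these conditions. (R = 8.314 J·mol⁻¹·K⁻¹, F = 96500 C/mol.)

1.64 V

The Ce⁴⁺/Ce³⁺ couple has the higher reduction potential and acts as the cathode, so E°_cell = +1.72 − (+0.34) = 1.38 V.
Balancing electrons gives n = 2; the reaction quotient is Q = [Cu²⁺]·[Ce³⁺]^2/[Ce⁴⁺]^2 = 6.99 × 10^-10.
E = E° − (RT/nF) ln Q = 1.38 − (8.314×283)/(2×96500) × (-21.081) = 1.380 + 0.257 = 1.637 V.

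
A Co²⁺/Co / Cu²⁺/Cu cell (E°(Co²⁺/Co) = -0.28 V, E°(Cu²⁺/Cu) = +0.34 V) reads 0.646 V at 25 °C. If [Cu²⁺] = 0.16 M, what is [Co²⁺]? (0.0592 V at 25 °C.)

0.021 M

From the Nernst equation, log Q = n(E° − E)/0.0592 = 2(0.62 − 0.646)/0.0592 = -0.878, so Q = 0.132.
With Q = [Co²⁺]/[Cu²⁺] and the known concentrations, [Co²⁺] in the numerator gives [Co²⁺] = 0.021 M.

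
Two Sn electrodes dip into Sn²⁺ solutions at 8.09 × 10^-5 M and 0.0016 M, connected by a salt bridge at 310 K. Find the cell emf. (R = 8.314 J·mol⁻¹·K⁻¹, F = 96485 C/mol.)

Both half-cells are Sn²⁺/Sn, so E°_cell = 0. The concentrated side is the cathode; the cell reaction moves Sn²⁺ from high to low concentration with n = 2.
Q = [Sn²⁺]_dilute/[Sn²⁺]_conc = 8.09 × 10^-5/0.0016 = 0.0506.
E = 0 − (RT/nF) ln Q = −((8.314×310)/(2×96485))(-2.985) = 0.0399 V.

0.040 V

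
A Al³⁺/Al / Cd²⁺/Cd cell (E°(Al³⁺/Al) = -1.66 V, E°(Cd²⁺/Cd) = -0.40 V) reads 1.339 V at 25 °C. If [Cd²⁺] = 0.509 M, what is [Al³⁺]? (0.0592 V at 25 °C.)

3.6 × 10^-5 M

From the Nernst equation, log Q = n(E° − E)/0.0592 = 6(1.26 − 1.339)/0.0592 = -8.007, so Q = 9.85 × 10^-9.
With Q = [Al³⁺]^2/[Cd²⁺]^3 and the known concentrations, [Al³⁺]^2 in the numerator gives [Al³⁺] = 3.6 × 10^-5 M.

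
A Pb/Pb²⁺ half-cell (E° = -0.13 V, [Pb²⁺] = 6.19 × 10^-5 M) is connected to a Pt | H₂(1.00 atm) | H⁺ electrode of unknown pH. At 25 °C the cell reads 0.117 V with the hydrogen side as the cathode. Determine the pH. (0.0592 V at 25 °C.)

pH = 2.32

E°_cell = 0.13 V and n = 2.
log Q = n(E° − E)/0.0592 = 2×(0.13 − 0.117)/0.0592 = 0.439.
With Q = [Pb²⁺]·P(H₂) / [H⁺]^2, solving for [H⁺] gives log[H⁺] = -2.324, so pH = 2.32.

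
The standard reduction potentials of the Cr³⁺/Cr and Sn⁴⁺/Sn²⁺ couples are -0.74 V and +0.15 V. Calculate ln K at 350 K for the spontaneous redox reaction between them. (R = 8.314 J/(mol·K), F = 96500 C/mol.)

E°_cell = +0.15 − (-0.74) = 0.89 V, with n = 6 electrons transferred.
At equilibrium E = 0, so the Nernst equation gives ln K = nFE°/RT = (6)(96500)(0.89)/((8.314)(350)) = 177.09.

ln K = 177.1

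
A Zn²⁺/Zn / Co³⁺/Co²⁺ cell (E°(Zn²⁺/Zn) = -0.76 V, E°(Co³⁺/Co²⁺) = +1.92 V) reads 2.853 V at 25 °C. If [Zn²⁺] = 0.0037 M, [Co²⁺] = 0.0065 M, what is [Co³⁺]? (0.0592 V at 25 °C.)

From the Nernst equation, log Q = n(E° − E)/0.0592 = 2(2.68 − 2.853)/0.0592 = -5.845, so Q = 1.43 × 10^-6.
With Q = [Zn²⁺]·[Co²⁺]^2/[Co³⁺]^2 and the known concentrations, [Co³⁺]^2 in the denominator gives [Co³⁺] = 0.33 M.

0.33 M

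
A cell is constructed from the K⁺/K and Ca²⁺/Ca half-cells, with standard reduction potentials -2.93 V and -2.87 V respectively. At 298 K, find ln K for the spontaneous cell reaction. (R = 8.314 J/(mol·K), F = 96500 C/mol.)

E°_cell = -2.87 − (-2.93) = 0.06 V, with n = 2 electrons transferred.
At equilibrium E = 0, so the Nernst equation gives ln K = nFE°/RT = (2)(96500)(0.06)/((8.314)(298)) = 4.67.

ln K = 4.7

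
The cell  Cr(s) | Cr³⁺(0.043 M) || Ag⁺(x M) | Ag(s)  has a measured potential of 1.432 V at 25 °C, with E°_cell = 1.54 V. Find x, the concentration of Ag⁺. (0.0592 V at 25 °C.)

0.0053 M

From the Nernst equation, log Q = n(E° − E)/0.0592 = 3(1.54 − 1.432)/0.0592 = 5.473, so Q = 2.97 × 10^5.
With Q = [Cr³⁺]/[Ag⁺]^3 and the known concentrations, [Ag⁺]^3 in the denominator gives [Ag⁺] = 0.0053 M.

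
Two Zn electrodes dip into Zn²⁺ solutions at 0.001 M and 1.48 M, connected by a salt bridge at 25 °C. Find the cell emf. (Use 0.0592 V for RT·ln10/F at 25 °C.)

0.094 V

Both half-cells are Zn²⁺/Zn, so E°_cell = 0. The concentrated side is the cathode; the cell reaction moves Zn²⁺ from high to low concentration with n = 2.
Q = [Zn²⁺]_dilute/[Zn²⁺]_conc = 0.001/1.48 = 6.76 × 10^-4.
E = 0 − (0.0592/2) log Q = −(0.0592/2)(-3.170) = 0.0938 V.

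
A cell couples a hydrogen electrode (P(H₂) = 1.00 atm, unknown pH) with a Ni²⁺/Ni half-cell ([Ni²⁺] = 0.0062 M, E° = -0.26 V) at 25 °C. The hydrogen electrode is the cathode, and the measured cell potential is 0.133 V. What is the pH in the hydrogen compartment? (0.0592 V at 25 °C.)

pH = 3.25

E°_cell = 0.26 V and n = 2.
log Q = n(E° − E)/0.0592 = 2×(0.26 − 0.133)/0.0592 = 4.291.
With Q = [Ni²⁺]·P(H₂) / [H⁺]^2, solving for [H⁺] gives log[H⁺] = -3.249, so pH = 3.25.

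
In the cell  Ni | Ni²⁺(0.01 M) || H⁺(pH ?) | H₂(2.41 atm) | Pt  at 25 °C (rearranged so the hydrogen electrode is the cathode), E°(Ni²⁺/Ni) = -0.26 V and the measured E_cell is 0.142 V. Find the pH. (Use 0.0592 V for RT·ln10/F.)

E°_cell = 0.26 V and n = 2.
log Q = n(E° − E)/0.0592 = 2×(0.26 − 0.142)/0.0592 = 3.986.
With Q = [Ni²⁺]·P(H₂) / [H⁺]^2, solving for [H⁺] gives log[H⁺] = -2.802, so pH = 2.80.

pH = 2.80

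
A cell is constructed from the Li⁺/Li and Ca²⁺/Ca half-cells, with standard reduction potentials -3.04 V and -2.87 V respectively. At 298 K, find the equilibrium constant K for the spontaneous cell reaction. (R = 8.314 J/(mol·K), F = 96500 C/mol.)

E°_cell = -2.87 − (-3.04) = 0.17 V, with n = 2 electrons transferred.
At equilibrium E = 0, so the Nernst equation gives ln K = nFE°/RT = (2)(96500)(0.17)/((8.314)(298)) = 13.24.
K = e^13.24 = 5.6 × 10^5.

5.6 × 10^5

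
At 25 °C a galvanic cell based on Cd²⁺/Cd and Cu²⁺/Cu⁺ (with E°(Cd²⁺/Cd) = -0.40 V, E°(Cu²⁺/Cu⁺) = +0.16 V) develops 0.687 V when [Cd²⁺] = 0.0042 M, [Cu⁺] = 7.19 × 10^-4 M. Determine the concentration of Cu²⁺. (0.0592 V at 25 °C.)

0.0065 M

From the Nernst equation, log Q = n(E° − E)/0.0592 = 2(0.56 − 0.687)/0.0592 = -4.291, so Q = 5.12 × 10^-5.
With Q = [Cd²⁺]·[Cu⁺]^2/[Cu²⁺]^2 and the known concentrations, [Cu²⁺]^2 in the denominator gives [Cu²⁺] = 0.0065 M.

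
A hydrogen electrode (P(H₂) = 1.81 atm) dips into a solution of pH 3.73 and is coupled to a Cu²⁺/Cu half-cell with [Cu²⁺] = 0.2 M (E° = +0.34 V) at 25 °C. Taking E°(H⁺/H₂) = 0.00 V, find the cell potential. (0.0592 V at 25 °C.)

0.55 V

The Cu²⁺/Cu couple is the cathode, so E°_cell = 0.34 V; n = 2.
[H⁺] = 10^(−3.73) = 1.9 × 10^-4 M, and Q = [H⁺]^2 / ([Cu²⁺]·P(H₂)) = 9.58 × 10^-8.
E = E° − (0.0592/2) log Q = 0.34 − (0.0592/2)(-7.019) = 0.548 V.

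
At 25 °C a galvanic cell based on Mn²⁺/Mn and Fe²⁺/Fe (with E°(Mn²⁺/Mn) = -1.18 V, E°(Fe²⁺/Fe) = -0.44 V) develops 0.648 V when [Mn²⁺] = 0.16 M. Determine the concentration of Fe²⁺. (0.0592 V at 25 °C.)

1.2 × 10^-4 M

From the Nernst equation, log Q = n(E° − E)/0.0592 = 2(0.74 − 0.648)/0.0592 = 3.108, so Q = 1280.
With Q = [Mn²⁺]/[Fe²⁺] and the known concentrations, [Fe²⁺] in the denominator gives [Fe²⁺] = 1.2 × 10^-4 M.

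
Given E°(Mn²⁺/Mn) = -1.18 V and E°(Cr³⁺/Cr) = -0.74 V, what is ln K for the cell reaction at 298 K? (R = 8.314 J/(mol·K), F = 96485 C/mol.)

ln K = 102.8

E°_cell = -0.74 − (-1.18) = 0.44 V, with n = 6 electrons transferred.
At equilibrium E = 0, so the Nernst equation gives ln K = nFE°/RT = (6)(96485)(0.44)/((8.314)(298)) = 102.81.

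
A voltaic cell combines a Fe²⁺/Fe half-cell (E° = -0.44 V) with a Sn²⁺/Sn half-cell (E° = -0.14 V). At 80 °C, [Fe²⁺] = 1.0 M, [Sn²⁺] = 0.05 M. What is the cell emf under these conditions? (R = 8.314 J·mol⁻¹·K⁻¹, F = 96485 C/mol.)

The Sn²⁺/Sn couple has the higher reduction potential and acts as the cathode, so E°_cell = -0.14 − (-0.44) = 0.30 V.
Balancing electrons gives n = 2; the reaction quotient is Q = [Fe²⁺]/[Sn²⁺] = 20.0.
E = E° − (RT/nF) ln Q = 0.30 − (8.314×353)/(2×96485) × (2.996) = 0.300 − 0.046 = 0.254 V.

0.254 V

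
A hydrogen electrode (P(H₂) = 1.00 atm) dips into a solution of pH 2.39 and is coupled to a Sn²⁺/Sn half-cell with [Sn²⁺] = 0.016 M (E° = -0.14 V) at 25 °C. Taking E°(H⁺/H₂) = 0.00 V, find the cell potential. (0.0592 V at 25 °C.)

0.052 V

The hydrogen couple is the cathode, so E°_cell = 0.14 V; n = 2.
[H⁺] = 10^(−2.39) = 0.0041 M, and Q = [Sn²⁺]·P(H₂) / [H⁺]^2 = 964.
E = E° − (0.0592/2) log Q = 0.14 − (0.0592/2)(2.984) = 0.052 V.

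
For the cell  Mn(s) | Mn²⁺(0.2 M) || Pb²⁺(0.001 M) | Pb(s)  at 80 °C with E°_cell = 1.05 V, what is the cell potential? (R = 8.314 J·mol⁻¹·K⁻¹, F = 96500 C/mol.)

0.969 V

Balancing electrons gives n = 2; the reaction quotient is Q = [Mn²⁺]/[Pb²⁺] = 200.
E = E° − (RT/nF) ln Q = 1.05 − (8.314×353)/(2×96500) × (5.298) = 1.050 − 0.081 = 0.969 V.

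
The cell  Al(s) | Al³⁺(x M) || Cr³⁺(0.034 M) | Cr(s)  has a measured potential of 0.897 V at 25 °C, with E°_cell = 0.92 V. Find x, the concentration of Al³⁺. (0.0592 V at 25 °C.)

From the Nernst equation, log Q = n(E° − E)/0.0592 = 3(0.92 − 0.897)/0.0592 = 1.166, so Q = 14.6.
With Q = [Al³⁺]/[Cr³⁺] and the known concentrations, [Al³⁺] in the numerator gives [Al³⁺] = 0.5 M.

0.5 M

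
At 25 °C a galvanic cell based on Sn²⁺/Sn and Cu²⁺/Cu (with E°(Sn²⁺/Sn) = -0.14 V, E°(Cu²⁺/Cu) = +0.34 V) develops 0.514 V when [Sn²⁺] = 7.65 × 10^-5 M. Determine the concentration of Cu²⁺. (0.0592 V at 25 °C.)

0.0011 M

From the Nernst equation, log Q = n(E° − E)/0.0592 = 2(0.48 − 0.514)/0.0592 = -1.149, so Q = 0.0710.
With Q = [Sn²⁺]/[Cu²⁺] and the known concentrations, [Cu²⁺] in the denominator gives [Cu²⁺] = 0.0011 M.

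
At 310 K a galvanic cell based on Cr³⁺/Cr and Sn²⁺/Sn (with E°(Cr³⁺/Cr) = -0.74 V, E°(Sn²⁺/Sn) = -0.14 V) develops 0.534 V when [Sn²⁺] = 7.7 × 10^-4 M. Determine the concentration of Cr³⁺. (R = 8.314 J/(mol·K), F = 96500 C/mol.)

0.035 M

From the Nernst equation, ln Q = nF(E° − E)/RT = 6×96500×(0.60 − 0.534)/(8.314×310) = 14.827, so Q = 2.75 × 10^6.
With Q = [Cr³⁺]^2/[Sn²⁺]^3 and the known concentrations, [Cr³⁺]^2 in the numerator gives [Cr³⁺] = 0.035 M.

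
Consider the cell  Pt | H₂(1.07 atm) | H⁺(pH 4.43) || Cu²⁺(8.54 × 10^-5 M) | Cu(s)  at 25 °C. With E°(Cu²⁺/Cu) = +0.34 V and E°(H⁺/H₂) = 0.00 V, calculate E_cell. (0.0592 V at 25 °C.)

0.48 V

The Cu²⁺/Cu couple is the cathode, so E°_cell = 0.34 V; n = 2.
[H⁺] = 10^(−4.43) = 3.7 × 10^-5 M, and Q = [H⁺]^2 / ([Cu²⁺]·P(H₂)) = 1.51 × 10^-5.
E = E° − (0.0592/2) log Q = 0.34 − (0.0592/2)(-4.821) = 0.483 V.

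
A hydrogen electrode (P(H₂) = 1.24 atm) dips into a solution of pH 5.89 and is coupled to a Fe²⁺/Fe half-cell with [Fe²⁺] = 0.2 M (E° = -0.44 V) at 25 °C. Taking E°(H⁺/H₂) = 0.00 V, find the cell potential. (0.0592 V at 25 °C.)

The hydrogen couple is the cathode, so E°_cell = 0.44 V; n = 2.
[H⁺] = 10^(−5.89) = 1.3 × 10^-6 M, and Q = [Fe²⁺]·P(H₂) / [H⁺]^2 = 1.49 × 10^11.
E = E° − (0.0592/2) log Q = 0.44 − (0.0592/2)(11.174) = 0.109 V.

0.11 V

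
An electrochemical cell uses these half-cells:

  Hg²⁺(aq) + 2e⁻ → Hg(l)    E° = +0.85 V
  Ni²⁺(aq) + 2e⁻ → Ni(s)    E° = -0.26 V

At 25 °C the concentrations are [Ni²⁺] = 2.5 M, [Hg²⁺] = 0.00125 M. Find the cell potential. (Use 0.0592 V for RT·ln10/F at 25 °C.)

1.01 V

The Hg²⁺/Hg couple has the higher reduction potential and acts as the cathode, so E°_cell = +0.85 − (-0.26) = 1.11 V.
Balancing electrons gives n = 2; the reaction quotient is Q = [Ni²⁺]/[Hg²⁺] = 2000.
At 25 °C, E = E° − (0.0592/n) log Q = 1.11 − (0.0592/2)(3.301) = 1.110 − 0.098 = 1.012 V.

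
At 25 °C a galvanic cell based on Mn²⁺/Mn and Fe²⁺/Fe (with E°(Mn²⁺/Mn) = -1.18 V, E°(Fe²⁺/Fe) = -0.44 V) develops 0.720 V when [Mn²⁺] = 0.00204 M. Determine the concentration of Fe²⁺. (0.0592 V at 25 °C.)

4.3 × 10^-4 M

From the Nernst equation, log Q = n(E° − E)/0.0592 = 2(0.74 − 0.720)/0.0592 = 0.676, so Q = 4.74.
With Q = [Mn²⁺]/[Fe²⁺] and the known concentrations, [Fe²⁺] in the denominator gives [Fe²⁺] = 4.3 × 10^-4 M.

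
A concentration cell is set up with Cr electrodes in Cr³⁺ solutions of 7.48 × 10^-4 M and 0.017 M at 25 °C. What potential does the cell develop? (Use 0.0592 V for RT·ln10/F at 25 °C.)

0.027 V

Both half-cells are Cr³⁺/Cr, so E°_cell = 0. The concentrated side is the cathode; the cell reaction moves Cr³⁺ from high to low concentration with n = 3.
Q = [Cr³⁺]_dilute/[Cr³⁺]_conc = 7.48 × 10^-4/0.017 = 0.0440.
E = 0 − (0.0592/3) log Q = −(0.0592/3)(-1.357) = 0.0268 V.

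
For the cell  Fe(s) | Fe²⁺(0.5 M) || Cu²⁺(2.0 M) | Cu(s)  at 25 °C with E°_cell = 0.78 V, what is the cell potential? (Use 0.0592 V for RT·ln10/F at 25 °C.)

Balancing electrons gives n = 2; the reaction quotient is Q = [Fe²⁺]/[Cu²⁺] = 0.250.
At 25 °C, E = E° − (0.0592/n) log Q = 0.78 − (0.0592/2)(-0.602) = 0.780 + 0.018 = 0.798 V.

0.798 V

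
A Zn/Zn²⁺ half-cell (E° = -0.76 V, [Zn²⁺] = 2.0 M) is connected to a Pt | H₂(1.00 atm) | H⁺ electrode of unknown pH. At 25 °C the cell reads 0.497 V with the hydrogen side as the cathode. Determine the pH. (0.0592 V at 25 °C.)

pH = 4.29

E°_cell = 0.76 V and n = 2.
log Q = n(E° − E)/0.0592 = 2×(0.76 − 0.497)/0.0592 = 8.885.
With Q = [Zn²⁺]·P(H₂) / [H⁺]^2, solving for [H⁺] gives log[H⁺] = -4.292, so pH = 4.29.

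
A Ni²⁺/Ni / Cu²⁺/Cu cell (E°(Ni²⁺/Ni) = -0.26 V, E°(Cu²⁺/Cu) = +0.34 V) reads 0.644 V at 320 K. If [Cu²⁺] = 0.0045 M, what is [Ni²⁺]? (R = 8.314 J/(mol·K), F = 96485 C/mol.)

From the Nernst equation, ln Q = nF(E° − E)/RT = 2×96485×(0.60 − 0.644)/(8.314×320) = -3.191, so Q = 0.0411.
With Q = [Ni²⁺]/[Cu²⁺] and the known concentrations, [Ni²⁺] in the numerator gives [Ni²⁺] = 1.9 × 10^-4 M.

1.9 × 10^-4 M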